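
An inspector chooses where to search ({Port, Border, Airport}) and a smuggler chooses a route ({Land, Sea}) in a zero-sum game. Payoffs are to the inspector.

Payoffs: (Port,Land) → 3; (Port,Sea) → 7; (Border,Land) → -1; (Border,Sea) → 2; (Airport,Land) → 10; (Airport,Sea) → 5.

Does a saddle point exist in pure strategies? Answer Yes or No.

Row minima: Port → 3, Border → -1, Airport → 5; maximin = 5.
Column maxima: Land → 10, Sea → 7; minimax = 7.
5 ≠ 7, so no pure-strategy equilibrium exists.

No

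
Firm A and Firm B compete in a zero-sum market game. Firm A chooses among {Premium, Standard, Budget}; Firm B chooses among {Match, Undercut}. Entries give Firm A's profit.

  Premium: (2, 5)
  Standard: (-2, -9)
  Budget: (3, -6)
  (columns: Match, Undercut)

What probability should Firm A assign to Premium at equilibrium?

3/4

Row minima: Premium → 2, Standard → -9, Budget → -6; maximin = 2.
Column maxima: Match → 3, Undercut → 5; minimax = 3.
2 ≠ 3, so there is no saddle point; optimal play is mixed.
Standard is strictly dominated by Premium, so Firm A never plays it.
On the remaining 2×2 (Premium, Budget vs Match, Undercut):
Let Firm A play Premium with probability p. Expected payoff against Match: 2p + 3(1−p) = −p + 3; against Undercut: 5p + (-6)(1−p) = 11p − 6.
Setting these equal: −p + 3 = 11p − 6 ⇒ −12p = -9 ⇒ p = 3/4, and the value is (-1)·(3/4) + 3 = 9/4.
For Firm B: with q = P(Match), equating Premium's and Budget's payoffs gives −3q + 5 = 9q − 6 ⇒ q = 11/12.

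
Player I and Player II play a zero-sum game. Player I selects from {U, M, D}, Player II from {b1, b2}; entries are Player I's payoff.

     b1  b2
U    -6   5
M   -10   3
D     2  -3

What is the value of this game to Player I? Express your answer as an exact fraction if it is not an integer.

-1/2

Row minima: U → -6, M → -10, D → -3; maximin = -3.
Column maxima: b1 → 2, b2 → 5; minimax = 2.
-3 ≠ 2, so there is no saddle point; optimal play is mixed.
M is strictly dominated by U, so Player I never plays it.
On the remaining 2×2 (U, D vs b1, b2):
Let Player I play U with probability p. Expected payoff against b1: (-6)p + 2(1−p) = −8p + 2; against b2: 5p + (-3)(1−p) = 8p − 3.
Setting these equal: −8p + 2 = 8p − 3 ⇒ −16p = -5 ⇒ p = 5/16, and the value is (-8)·(5/16) + 2 = -1/2.
For Player II: with q = P(b1), equating U's and D's payoffs gives −11q + 5 = 5q − 3 ⇒ q = 1/2.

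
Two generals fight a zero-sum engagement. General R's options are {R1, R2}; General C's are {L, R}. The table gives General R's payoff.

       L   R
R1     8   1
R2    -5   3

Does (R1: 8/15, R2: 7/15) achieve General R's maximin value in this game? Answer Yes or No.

Against L this mix gives (8/15)·8 + (7/15)·(-5) = 29/15.
Against R this mix gives (8/15)·1 + (7/15)·3 = 29/15.
All of General C's active replies (L, R) yield 29/15, and no column does worse for General R. The mix makes General C indifferent and guarantees 29/15, so it is optimal.

Yes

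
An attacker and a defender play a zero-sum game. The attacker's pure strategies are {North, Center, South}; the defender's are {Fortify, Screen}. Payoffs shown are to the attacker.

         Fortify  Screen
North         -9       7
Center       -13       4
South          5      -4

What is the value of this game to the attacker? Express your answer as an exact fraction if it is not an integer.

Row minima: North → -9, Center → -13, South → -4; maximin = -4.
Column maxima: Fortify → 5, Screen → 7; minimax = 5.
-4 ≠ 5, so there is no saddle point; optimal play is mixed.
Center is strictly dominated by North, so the attacker never plays it.
On the remaining 2×2 (North, South vs Fortify, Screen):
Let the attacker play North with probability p. Expected payoff against Fortify: (-9)p + 5(1−p) = −14p + 5; against Screen: 7p + (-4)(1−p) = 11p − 4.
Setting these equal: −14p + 5 = 11p − 4 ⇒ −25p = -9 ⇒ p = 9/25, and the value is (-14)·(9/25) + 5 = -1/25.
For the defender: with q = P(Fortify), equating North's and South's payoffs gives −16q + 7 = 9q − 4 ⇒ q = 11/25.

-1/25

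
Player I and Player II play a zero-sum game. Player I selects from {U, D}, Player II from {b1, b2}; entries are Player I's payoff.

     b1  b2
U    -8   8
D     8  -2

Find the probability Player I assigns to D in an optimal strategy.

Row minima: U → -8, D → -2; maximin = -2.
Column maxima: b1 → 8, b2 → 8; minimax = 8.
-2 ≠ 8, so there is no saddle point; optimal play is mixed.
Let Player I play U with probability p. Expected payoff against b1: (-8)p + 8(1−p) = −16p + 8; against b2: 8p + (-2)(1−p) = 10p − 2.
Setting these equal: −16p + 8 = 10p − 2 ⇒ −26p = -10 ⇒ p = 5/13, and the value is (-16)·(5/13) + 8 = 24/13.
For Player II: with q = P(b1), equating U's and D's payoffs gives −16q + 8 = 10q − 2 ⇒ q = 5/13.

8/13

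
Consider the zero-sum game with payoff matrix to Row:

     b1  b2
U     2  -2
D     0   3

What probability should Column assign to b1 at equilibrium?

5/7

Row minima: U → -2, D → 0; maximin = 0.
Column maxima: b1 → 2, b2 → 3; minimax = 2.
0 ≠ 2, so there is no saddle point; optimal play is mixed.
Let Row play U with probability p. Expected payoff against b1: 2p + 0(1−p) = 2p; against b2: (-2)p + 3(1−p) = −5p + 3.
Setting these equal: 2p = −5p + 3 ⇒ 7p = 3 ⇒ p = 3/7, and the value is (2)·(3/7) = 6/7.
For Column: with q = P(b1), equating U's and D's payoffs gives 4q − 2 = −3q + 3 ⇒ q = 5/7.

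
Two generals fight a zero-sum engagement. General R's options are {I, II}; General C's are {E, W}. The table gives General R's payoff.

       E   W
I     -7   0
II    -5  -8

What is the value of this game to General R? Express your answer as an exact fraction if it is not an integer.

-28/5

Row minima: I → -7, II → -8; maximin = -7.
Column maxima: E → -5, W → 0; minimax = -5.
-7 ≠ -5, so there is no saddle point; optimal play is mixed.
Let General R play I with probability p. Expected payoff against E: (-7)p + (-5)(1−p) = −2p − 5; against W: 0p + (-8)(1−p) = 8p − 8.
Setting these equal: −2p − 5 = 8p − 8 ⇒ −10p = -3 ⇒ p = 3/10, and the value is (-2)·(3/10) − 5 = -28/5.
For General C: with q = P(E), equating I's and II's payoffs gives −7q = 3q − 8 ⇒ q = 4/5.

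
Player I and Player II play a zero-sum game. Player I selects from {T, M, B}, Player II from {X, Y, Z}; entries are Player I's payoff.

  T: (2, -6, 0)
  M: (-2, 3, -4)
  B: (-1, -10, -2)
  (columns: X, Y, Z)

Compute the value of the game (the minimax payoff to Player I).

Row minima: T → -6, M → -4, B → -10; maximin = -4.
Column maxima: X → 2, Y → 3, Z → 0; minimax = 0.
-4 ≠ 0, so there is no saddle point; optimal play is mixed.
B is strictly dominated by T, so Player I never plays it.
X is strictly dominated by Z (it gives Player I strictly more in every row), so Player II never plays it.
On the remaining 2×2 (T, M vs Y, Z):
Let Player I play T with probability p. Expected payoff against Y: (-6)p + 3(1−p) = −9p + 3; against Z: 0p + (-4)(1−p) = 4p − 4.
Setting these equal: −9p + 3 = 4p − 4 ⇒ −13p = -7 ⇒ p = 7/13, and the value is (-9)·(7/13) + 3 = -24/13.
For Player II: with q = P(Y), equating T's and M's payoffs gives −6q = 7q − 4 ⇒ q = 4/13.

-24/13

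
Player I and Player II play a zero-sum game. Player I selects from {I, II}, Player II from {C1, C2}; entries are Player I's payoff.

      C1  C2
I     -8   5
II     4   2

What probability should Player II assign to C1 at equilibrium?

Row minima: I → -8, II → 2; maximin = 2.
Column maxima: C1 → 4, C2 → 5; minimax = 4.
2 ≠ 4, so there is no saddle point; optimal play is mixed.
Let Player I play I with probability p. Expected payoff against C1: (-8)p + 4(1−p) = −12p + 4; against C2: 5p + 2(1−p) = 3p + 2.
Setting these equal: −12p + 4 = 3p + 2 ⇒ −15p = -2 ⇒ p = 2/15, and the value is (-12)·(2/15) + 4 = 12/5.
For Player II: with q = P(C1), equating I's and II's payoffs gives −13q + 5 = 2q + 2 ⇒ q = 1/5.

1/5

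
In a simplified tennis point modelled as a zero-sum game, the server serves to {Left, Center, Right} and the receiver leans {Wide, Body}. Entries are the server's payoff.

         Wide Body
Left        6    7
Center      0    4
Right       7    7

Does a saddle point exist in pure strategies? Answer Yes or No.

Yes

Row minima: Left → 6, Center → 0, Right → 7; maximin = 7.
Column maxima: Wide → 7, Body → 7; minimax = 7.
maximin = minimax = 7, so a saddle point exists.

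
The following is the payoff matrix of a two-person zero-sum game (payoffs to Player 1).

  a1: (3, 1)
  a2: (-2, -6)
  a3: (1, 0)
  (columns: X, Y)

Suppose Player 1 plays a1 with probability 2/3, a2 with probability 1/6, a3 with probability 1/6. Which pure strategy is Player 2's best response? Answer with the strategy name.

Y

If Player 2 plays X, Player 1's expected payoff is (2/3)·3 + (1/6)·(-2) + (1/6)·1 = 11/6.
If Player 2 plays Y, Player 1's expected payoff is (2/3)·1 + (1/6)·(-6) + (1/6)·0 = -1/3.
Player 2 minimizes Player 1's payoff; the smallest is -1/3, so the best response is Y.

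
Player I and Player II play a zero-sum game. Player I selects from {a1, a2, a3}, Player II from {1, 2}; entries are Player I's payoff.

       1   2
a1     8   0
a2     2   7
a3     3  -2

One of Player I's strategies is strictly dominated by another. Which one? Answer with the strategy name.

a3

a1 gives a strictly higher payoff than a3 against every column: 8 > 3, 0 > -2.
So a3 is strictly dominated and Player I never plays it.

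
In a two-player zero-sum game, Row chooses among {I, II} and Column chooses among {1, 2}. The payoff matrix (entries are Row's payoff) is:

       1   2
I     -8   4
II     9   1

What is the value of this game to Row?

11/5

Row minima: I → -8, II → 1; maximin = 1.
Column maxima: 1 → 9, 2 → 4; minimax = 4.
1 ≠ 4, so there is no saddle point; optimal play is mixed.
Let Row play I with probability p. Expected payoff against 1: (-8)p + 9(1−p) = −17p + 9; against 2: 4p + 1(1−p) = 3p + 1.
Setting these equal: −17p + 9 = 3p + 1 ⇒ −20p = -8 ⇒ p = 2/5, and the value is (-17)·(2/5) + 9 = 11/5.
For Column: with q = P(1), equating I's and II's payoffs gives −12q + 4 = 8q + 1 ⇒ q = 3/20.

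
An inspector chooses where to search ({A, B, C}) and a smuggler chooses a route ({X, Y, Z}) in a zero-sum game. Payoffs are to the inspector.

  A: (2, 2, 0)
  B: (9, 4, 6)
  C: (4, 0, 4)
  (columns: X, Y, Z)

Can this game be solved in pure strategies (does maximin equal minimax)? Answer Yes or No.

Yes

Row minima: A → 0, B → 4, C → 0; maximin = 4.
Column maxima: X → 9, Y → 4, Z → 6; minimax = 4.
maximin = minimax = 4, so a saddle point exists.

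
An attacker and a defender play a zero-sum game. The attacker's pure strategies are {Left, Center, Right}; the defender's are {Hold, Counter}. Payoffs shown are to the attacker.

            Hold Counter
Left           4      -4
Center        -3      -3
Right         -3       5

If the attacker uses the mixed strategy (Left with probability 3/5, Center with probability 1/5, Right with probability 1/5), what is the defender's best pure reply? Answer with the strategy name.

Counter

If the defender plays Hold, the attacker's expected payoff is (3/5)·4 + (1/5)·(-3) + (1/5)·(-3) = 6/5.
If the defender plays Counter, the attacker's expected payoff is (3/5)·(-4) + (1/5)·(-3) + (1/5)·5 = -2.
The defender minimizes the attacker's payoff; the smallest is -2, so the best response is Counter.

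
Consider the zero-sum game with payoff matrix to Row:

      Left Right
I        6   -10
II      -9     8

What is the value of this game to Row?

-14/11

Row minima: I → -10, II → -9; maximin = -9.
Column maxima: Left → 6, Right → 8; minimax = 6.
-9 ≠ 6, so there is no saddle point; optimal play is mixed.
Let Row play I with probability p. Expected payoff against Left: 6p + (-9)(1−p) = 15p − 9; against Right: (-10)p + 8(1−p) = −18p + 8.
Setting these equal: 15p − 9 = −18p + 8 ⇒ 33p = 17 ⇒ p = 17/33, and the value is (15)·(17/33) − 9 = -14/11.
For Column: with q = P(Left), equating I's and II's payoffs gives 16q − 10 = −17q + 8 ⇒ q = 6/11.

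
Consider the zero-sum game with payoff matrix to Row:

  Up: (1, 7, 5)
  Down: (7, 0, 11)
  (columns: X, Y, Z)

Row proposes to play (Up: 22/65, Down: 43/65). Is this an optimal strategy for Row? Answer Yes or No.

Against X this mix gives (22/65)·1 + (43/65)·7 = 323/65.
Against Y this mix gives (22/65)·7 + (43/65)·0 = 154/65.
Against Z this mix gives (22/65)·5 + (43/65)·11 = 583/65.
Column will play Y, holding Row to 154/65. Shifting weight toward the row that does better against Y would raise this floor (the equalizing mix achieves 49/13 against both Y and X), so the proposed strategy is not optimal.

No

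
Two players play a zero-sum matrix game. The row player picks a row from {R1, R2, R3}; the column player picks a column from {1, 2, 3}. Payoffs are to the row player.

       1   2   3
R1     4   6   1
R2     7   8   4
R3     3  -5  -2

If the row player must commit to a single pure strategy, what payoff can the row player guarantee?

4

Row minima: R1 → 1, R2 → 4, R3 → -5.
The best of these is 4.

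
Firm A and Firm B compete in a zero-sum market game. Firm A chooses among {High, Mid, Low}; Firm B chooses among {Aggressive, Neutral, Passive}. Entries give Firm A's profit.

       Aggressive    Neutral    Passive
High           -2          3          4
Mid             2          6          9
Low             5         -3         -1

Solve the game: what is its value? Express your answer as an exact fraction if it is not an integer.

Row minima: High → -2, Mid → 2, Low → -3; maximin = 2.
Column maxima: Aggressive → 5, Neutral → 6, Passive → 9; minimax = 5.
2 ≠ 5, so there is no saddle point; optimal play is mixed.
High is strictly dominated by Mid, so Firm A never plays it.
Passive is strictly dominated by Neutral (it gives Firm A strictly more in every row), so Firm B never plays it.
On the remaining 2×2 (Mid, Low vs Aggressive, Neutral):
Let Firm A play Mid with probability p. Expected payoff against Aggressive: 2p + 5(1−p) = −3p + 5; against Neutral: 6p + (-3)(1−p) = 9p − 3.
Setting these equal: −3p + 5 = 9p − 3 ⇒ −12p = -8 ⇒ p = 2/3, and the value is (-3)·(2/3) + 5 = 3.
For Firm B: with q = P(Aggressive), equating Mid's and Low's payoffs gives −4q + 6 = 8q − 3 ⇒ q = 3/4.

3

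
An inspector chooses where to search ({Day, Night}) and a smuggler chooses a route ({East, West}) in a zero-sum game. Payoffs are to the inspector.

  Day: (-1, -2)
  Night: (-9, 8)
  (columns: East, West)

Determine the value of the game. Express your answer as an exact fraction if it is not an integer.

Row minima: Day → -2, Night → -9; maximin = -2.
Column maxima: East → -1, West → 8; minimax = -1.
-2 ≠ -1, so there is no saddle point; optimal play is mixed.
Let the inspector play Day with probability p. Expected payoff against East: (-1)p + (-9)(1−p) = 8p − 9; against West: (-2)p + 8(1−p) = −10p + 8.
Setting these equal: 8p − 9 = −10p + 8 ⇒ 18p = 17 ⇒ p = 17/18, and the value is (8)·(17/18) − 9 = -13/9.
For the smuggler: with q = P(East), equating Day's and Night's payoffs gives q − 2 = −17q + 8 ⇒ q = 5/9.

-13/9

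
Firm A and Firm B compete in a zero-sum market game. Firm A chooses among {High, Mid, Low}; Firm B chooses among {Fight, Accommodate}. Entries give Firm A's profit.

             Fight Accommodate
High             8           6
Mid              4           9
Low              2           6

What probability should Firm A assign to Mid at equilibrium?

Row minima: High → 6, Mid → 4, Low → 2; maximin = 6.
Column maxima: Fight → 8, Accommodate → 9; minimax = 8.
6 ≠ 8, so there is no saddle point; optimal play is mixed.
Low is strictly dominated by Mid, so Firm A never plays it.
On the remaining 2×2 (High, Mid vs Fight, Accommodate):
Let Firm A play High with probability p. Expected payoff against Fight: 8p + 4(1−p) = 4p + 4; against Accommodate: 6p + 9(1−p) = −3p + 9.
Setting these equal: 4p + 4 = −3p + 9 ⇒ 7p = 5 ⇒ p = 5/7, and the value is (4)·(5/7) + 4 = 48/7.
For Firm B: with q = P(Fight), equating High's and Mid's payoffs gives 2q + 6 = −5q + 9 ⇒ q = 3/7.

2/7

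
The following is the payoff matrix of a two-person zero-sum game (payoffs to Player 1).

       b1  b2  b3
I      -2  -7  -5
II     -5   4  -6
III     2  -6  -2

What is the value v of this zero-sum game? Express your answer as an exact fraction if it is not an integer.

-22/7

Row minima: I → -7, II → -6, III → -6; maximin = -6.
Column maxima: b1 → 2, b2 → 4, b3 → -2; minimax = -2.
-6 ≠ -2, so there is no saddle point; optimal play is mixed.
I is strictly dominated by III, so Player 1 never plays it.
b1 is strictly dominated by b3 (it gives Player 1 strictly more in every row), so Player 2 never plays it.
On the remaining 2×2 (II, III vs b2, b3):
Let Player 1 play II with probability p. Expected payoff against b2: 4p + (-6)(1−p) = 10p − 6; against b3: (-6)p + (-2)(1−p) = −4p − 2.
Setting these equal: 10p − 6 = −4p − 2 ⇒ 14p = 4 ⇒ p = 2/7, and the value is (10)·(2/7) − 6 = -22/7.
For Player 2: with q = P(b2), equating II's and III's payoffs gives 10q − 6 = −4q − 2 ⇒ q = 2/7.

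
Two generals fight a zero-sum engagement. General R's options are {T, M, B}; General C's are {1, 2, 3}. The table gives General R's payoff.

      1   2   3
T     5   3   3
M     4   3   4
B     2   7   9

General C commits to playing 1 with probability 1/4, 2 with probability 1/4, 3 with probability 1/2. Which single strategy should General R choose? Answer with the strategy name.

B

Expected payoff of T: (1/4)·5 + (1/4)·3 + (1/2)·3 = 7/2.
Expected payoff of M: (1/4)·4 + (1/4)·3 + (1/2)·4 = 15/4.
Expected payoff of B: (1/4)·2 + (1/4)·7 + (1/2)·9 = 27/4.
The largest is 27/4, so General R's best response is B.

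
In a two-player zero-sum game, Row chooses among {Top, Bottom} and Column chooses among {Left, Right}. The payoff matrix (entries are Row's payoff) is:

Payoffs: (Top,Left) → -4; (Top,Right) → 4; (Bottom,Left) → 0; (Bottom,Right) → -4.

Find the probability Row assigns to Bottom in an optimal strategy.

Row minima: Top → -4, Bottom → -4; maximin = -4.
Column maxima: Left → 0, Right → 4; minimax = 0.
-4 ≠ 0, so there is no saddle point; optimal play is mixed.
Let Row play Top with probability p. Expected payoff against Left: (-4)p + 0(1−p) = −4p; against Right: 4p + (-4)(1−p) = 8p − 4.
Setting these equal: −4p = 8p − 4 ⇒ −12p = -4 ⇒ p = 1/3, and the value is (-4)·(1/3) = -4/3.
For Column: with q = P(Left), equating Top's and Bottom's payoffs gives −8q + 4 = 4q − 4 ⇒ q = 2/3.

2/3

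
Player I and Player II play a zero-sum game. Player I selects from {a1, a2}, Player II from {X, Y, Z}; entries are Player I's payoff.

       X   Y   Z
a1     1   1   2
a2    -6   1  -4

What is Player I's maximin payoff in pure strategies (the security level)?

1

Row minima: a1 → 1, a2 → -6.
The best of these is 1.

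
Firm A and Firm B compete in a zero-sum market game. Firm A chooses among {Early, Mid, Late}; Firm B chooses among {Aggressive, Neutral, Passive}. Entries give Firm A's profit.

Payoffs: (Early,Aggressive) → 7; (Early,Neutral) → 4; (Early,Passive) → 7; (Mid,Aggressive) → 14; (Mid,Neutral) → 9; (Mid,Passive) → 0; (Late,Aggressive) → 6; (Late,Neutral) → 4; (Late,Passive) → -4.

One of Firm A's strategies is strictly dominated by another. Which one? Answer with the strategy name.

Mid gives a strictly higher payoff than Late against every column: 14 > 6, 9 > 4, 0 > -4.
So Late is strictly dominated and Firm A never plays it.

Late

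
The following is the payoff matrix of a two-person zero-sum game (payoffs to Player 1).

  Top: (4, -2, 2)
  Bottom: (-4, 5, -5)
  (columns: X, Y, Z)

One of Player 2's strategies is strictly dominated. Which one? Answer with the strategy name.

X

Z holds Player 1's payoff strictly below X in every row: 2 < 4, -5 < -4.
So X is strictly dominated for Player 2.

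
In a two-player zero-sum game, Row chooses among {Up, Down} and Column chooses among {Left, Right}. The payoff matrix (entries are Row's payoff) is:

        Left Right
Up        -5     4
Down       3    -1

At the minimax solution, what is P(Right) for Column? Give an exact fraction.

8/13

Row minima: Up → -5, Down → -1; maximin = -1.
Column maxima: Left → 3, Right → 4; minimax = 3.
-1 ≠ 3, so there is no saddle point; optimal play is mixed.
Let Row play Up with probability p. Expected payoff against Left: (-5)p + 3(1−p) = −8p + 3; against Right: 4p + (-1)(1−p) = 5p − 1.
Setting these equal: −8p + 3 = 5p − 1 ⇒ −13p = -4 ⇒ p = 4/13, and the value is (-8)·(4/13) + 3 = 7/13.
For Column: with q = P(Left), equating Up's and Down's payoffs gives −9q + 4 = 4q − 1 ⇒ q = 5/13.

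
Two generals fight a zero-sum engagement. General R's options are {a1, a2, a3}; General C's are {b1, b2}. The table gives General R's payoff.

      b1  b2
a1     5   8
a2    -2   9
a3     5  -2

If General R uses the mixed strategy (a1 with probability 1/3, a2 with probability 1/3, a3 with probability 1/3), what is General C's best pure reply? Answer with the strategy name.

b1

If General C plays b1, General R's expected payoff is (1/3)·5 + (1/3)·(-2) + (1/3)·5 = 8/3.
If General C plays b2, General R's expected payoff is (1/3)·8 + (1/3)·9 + (1/3)·(-2) = 5.
General C minimizes General R's payoff; the smallest is 8/3, so the best response is b1.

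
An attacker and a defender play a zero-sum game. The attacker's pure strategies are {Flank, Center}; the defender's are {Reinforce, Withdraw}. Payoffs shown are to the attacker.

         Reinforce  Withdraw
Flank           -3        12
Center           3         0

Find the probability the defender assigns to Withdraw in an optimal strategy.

1/3

Row minima: Flank → -3, Center → 0; maximin = 0.
Column maxima: Reinforce → 3, Withdraw → 12; minimax = 3.
0 ≠ 3, so there is no saddle point; optimal play is mixed.
Let the attacker play Flank with probability p. Expected payoff against Reinforce: (-3)p + 3(1−p) = −6p + 3; against Withdraw: 12p + 0(1−p) = 12p.
Setting these equal: −6p + 3 = 12p ⇒ −18p = -3 ⇒ p = 1/6, and the value is (-6)·(1/6) + 3 = 2.
For the defender: with q = P(Reinforce), equating Flank's and Center's payoffs gives −15q + 12 = 3q ⇒ q = 2/3.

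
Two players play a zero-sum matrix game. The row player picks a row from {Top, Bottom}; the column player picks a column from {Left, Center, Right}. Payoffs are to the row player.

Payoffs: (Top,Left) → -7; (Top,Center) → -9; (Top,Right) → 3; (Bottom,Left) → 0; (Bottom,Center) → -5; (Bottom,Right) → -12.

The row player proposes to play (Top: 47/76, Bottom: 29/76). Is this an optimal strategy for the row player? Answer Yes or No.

Against Left this mix gives (47/76)·(-7) + (29/76)·0 = -329/76.
Against Center this mix gives (47/76)·(-9) + (29/76)·(-5) = -142/19.
Against Right this mix gives (47/76)·3 + (29/76)·(-12) = -207/76.
The column player will play Center, holding the row player to -142/19. Shifting weight toward the row that does better against Center would raise this floor (the equalizing mix achieves -123/19 against both Center and Right), so the proposed strategy is not optimal.

No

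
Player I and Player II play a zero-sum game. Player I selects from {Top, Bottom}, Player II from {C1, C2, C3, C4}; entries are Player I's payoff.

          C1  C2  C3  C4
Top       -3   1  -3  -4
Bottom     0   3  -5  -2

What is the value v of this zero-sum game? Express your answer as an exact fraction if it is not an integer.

-7/2

Row minima: Top → -4, Bottom → -5; maximin = -4.
Column maxima: C1 → 0, C2 → 3, C3 → -3, C4 → -2; minimax = -3.
-4 ≠ -3, so there is no saddle point; optimal play is mixed.
C1 is strictly dominated by C4 (it gives Player I strictly more in every row), so Player II never plays it.
C2 is strictly dominated by C3 (it gives Player I strictly more in every row), so Player II never plays it.
On the remaining 2×2 (Top, Bottom vs C3, C4):
Let Player I play Top with probability p. Expected payoff against C3: (-3)p + (-5)(1−p) = 2p − 5; against C4: (-4)p + (-2)(1−p) = −2p − 2.
Setting these equal: 2p − 5 = −2p − 2 ⇒ 4p = 3 ⇒ p = 3/4, and the value is (2)·(3/4) − 5 = -7/2.
For Player II: with q = P(C3), equating Top's and Bottom's payoffs gives q − 4 = −3q − 2 ⇒ q = 1/2.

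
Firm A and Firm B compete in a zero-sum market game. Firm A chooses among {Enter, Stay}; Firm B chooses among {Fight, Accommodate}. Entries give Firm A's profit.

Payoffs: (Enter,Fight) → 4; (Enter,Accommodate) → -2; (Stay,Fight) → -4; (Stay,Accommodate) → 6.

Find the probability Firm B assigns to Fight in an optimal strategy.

1/2

Row minima: Enter → -2, Stay → -4; maximin = -2.
Column maxima: Fight → 4, Accommodate → 6; minimax = 4.
-2 ≠ 4, so there is no saddle point; optimal play is mixed.
Let Firm A play Enter with probability p. Expected payoff against Fight: 4p + (-4)(1−p) = 8p − 4; against Accommodate: (-2)p + 6(1−p) = −8p + 6.
Setting these equal: 8p − 4 = −8p + 6 ⇒ 16p = 10 ⇒ p = 5/8, and the value is (8)·(5/8) − 4 = 1.
For Firm B: with q = P(Fight), equating Enter's and Stay's payoffs gives 6q − 2 = −10q + 6 ⇒ q = 1/2.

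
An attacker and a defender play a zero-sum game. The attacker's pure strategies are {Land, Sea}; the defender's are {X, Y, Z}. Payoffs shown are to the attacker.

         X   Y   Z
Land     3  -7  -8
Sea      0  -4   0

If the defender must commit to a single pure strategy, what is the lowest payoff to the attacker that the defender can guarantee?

-4

Column maxima: X → 3, Y → -4, Z → 0.
The smallest of these is -4.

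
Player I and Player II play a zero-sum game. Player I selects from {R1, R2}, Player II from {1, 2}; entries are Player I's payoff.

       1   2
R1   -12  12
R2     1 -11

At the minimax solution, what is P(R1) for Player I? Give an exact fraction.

1/3

Row minima: R1 → -12, R2 → -11; maximin = -11.
Column maxima: 1 → 1, 2 → 12; minimax = 1.
-11 ≠ 1, so there is no saddle point; optimal play is mixed.
Let Player I play R1 with probability p. Expected payoff against 1: (-12)p + 1(1−p) = −13p + 1; against 2: 12p + (-11)(1−p) = 23p − 11.
Setting these equal: −13p + 1 = 23p − 11 ⇒ −36p = -12 ⇒ p = 1/3, and the value is (-13)·(1/3) + 1 = -10/3.
For Player II: with q = P(1), equating R1's and R2's payoffs gives −24q + 12 = 12q − 11 ⇒ q = 23/36.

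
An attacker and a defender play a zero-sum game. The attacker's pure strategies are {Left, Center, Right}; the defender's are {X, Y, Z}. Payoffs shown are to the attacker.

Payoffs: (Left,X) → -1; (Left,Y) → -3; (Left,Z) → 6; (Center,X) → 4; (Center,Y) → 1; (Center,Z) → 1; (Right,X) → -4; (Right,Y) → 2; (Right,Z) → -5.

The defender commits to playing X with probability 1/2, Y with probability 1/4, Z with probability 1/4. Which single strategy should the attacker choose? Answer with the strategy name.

Center

Expected payoff of Left: (1/2)·(-1) + (1/4)·(-3) + (1/4)·6 = 1/4.
Expected payoff of Center: (1/2)·4 + (1/4)·1 + (1/4)·1 = 5/2.
Expected payoff of Right: (1/2)·(-4) + (1/4)·2 + (1/4)·(-5) = -11/4.
The largest is 5/2, so the attacker's best response is Center.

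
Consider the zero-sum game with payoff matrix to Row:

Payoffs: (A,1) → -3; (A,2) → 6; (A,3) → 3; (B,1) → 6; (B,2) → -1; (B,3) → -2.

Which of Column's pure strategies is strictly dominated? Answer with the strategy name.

2

3 holds Row's payoff strictly below 2 in every row: 3 < 6, -2 < -1.
So 2 is strictly dominated for Column.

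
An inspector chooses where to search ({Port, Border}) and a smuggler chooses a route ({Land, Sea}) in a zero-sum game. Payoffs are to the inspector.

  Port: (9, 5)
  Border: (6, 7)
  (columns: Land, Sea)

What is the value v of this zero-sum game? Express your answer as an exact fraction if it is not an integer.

Row minima: Port → 5, Border → 6; maximin = 6.
Column maxima: Land → 9, Sea → 7; minimax = 7.
6 ≠ 7, so there is no saddle point; optimal play is mixed.
Let the inspector play Port with probability p. Expected payoff against Land: 9p + 6(1−p) = 3p + 6; against Sea: 5p + 7(1−p) = −2p + 7.
Setting these equal: 3p + 6 = −2p + 7 ⇒ 5p = 1 ⇒ p = 1/5, and the value is (3)·(1/5) + 6 = 33/5.
For the smuggler: with q = P(Land), equating Port's and Border's payoffs gives 4q + 5 = −q + 7 ⇒ q = 2/5.

33/5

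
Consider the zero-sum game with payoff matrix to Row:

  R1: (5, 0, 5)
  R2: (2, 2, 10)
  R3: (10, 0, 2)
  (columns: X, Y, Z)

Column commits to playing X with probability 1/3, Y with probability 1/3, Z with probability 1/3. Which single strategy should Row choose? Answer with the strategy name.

R2

Expected payoff of R1: (1/3)·5 + (1/3)·0 + (1/3)·5 = 10/3.
Expected payoff of R2: (1/3)·2 + (1/3)·2 + (1/3)·10 = 14/3.
Expected payoff of R3: (1/3)·10 + (1/3)·0 + (1/3)·2 = 4.
The largest is 14/3, so Row's best response is R2.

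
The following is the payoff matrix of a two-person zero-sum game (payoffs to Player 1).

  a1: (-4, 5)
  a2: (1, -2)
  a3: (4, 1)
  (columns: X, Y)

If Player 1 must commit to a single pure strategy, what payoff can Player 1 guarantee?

Row minima: a1 → -4, a2 → -2, a3 → 1.
The best of these is 1.

1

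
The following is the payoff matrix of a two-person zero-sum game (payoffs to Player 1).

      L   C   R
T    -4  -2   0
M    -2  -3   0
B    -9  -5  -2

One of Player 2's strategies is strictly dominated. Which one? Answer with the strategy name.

L holds Player 1's payoff strictly below R in every row: -4 < 0, -2 < 0, -9 < -2.
So R is strictly dominated for Player 2.

R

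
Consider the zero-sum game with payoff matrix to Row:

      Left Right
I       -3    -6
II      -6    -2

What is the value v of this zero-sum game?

-30/7

Row minima: I → -6, II → -6; maximin = -6.
Column maxima: Left → -3, Right → -2; minimax = -3.
-6 ≠ -3, so there is no saddle point; optimal play is mixed.
Let Row play I with probability p. Expected payoff against Left: (-3)p + (-6)(1−p) = 3p − 6; against Right: (-6)p + (-2)(1−p) = −4p − 2.
Setting these equal: 3p − 6 = −4p − 2 ⇒ 7p = 4 ⇒ p = 4/7, and the value is (3)·(4/7) − 6 = -30/7.
For Column: with q = P(Left), equating I's and II's payoffs gives 3q − 6 = −4q − 2 ⇒ q = 4/7.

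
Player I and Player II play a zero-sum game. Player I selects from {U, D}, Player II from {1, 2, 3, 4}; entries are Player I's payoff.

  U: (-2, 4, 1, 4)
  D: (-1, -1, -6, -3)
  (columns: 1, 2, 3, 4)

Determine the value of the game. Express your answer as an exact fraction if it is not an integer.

Row minima: U → -2, D → -6; maximin = -2.
Column maxima: 1 → -1, 2 → 4, 3 → 1, 4 → 4; minimax = -1.
-2 ≠ -1, so there is no saddle point; optimal play is mixed.
2 is strictly dominated by 3 (it gives Player I strictly more in every row), so Player II never plays it.
4 is strictly dominated by 3 (it gives Player I strictly more in every row), so Player II never plays it.
On the remaining 2×2 (U, D vs 1, 3):
Let Player I play U with probability p. Expected payoff against 1: (-2)p + (-1)(1−p) = −p − 1; against 3: 1p + (-6)(1−p) = 7p − 6.
Setting these equal: −p − 1 = 7p − 6 ⇒ −8p = -5 ⇒ p = 5/8, and the value is (-1)·(5/8) − 1 = -13/8.
For Player II: with q = P(1), equating U's and D's payoffs gives −3q + 1 = 5q − 6 ⇒ q = 7/8.

-13/8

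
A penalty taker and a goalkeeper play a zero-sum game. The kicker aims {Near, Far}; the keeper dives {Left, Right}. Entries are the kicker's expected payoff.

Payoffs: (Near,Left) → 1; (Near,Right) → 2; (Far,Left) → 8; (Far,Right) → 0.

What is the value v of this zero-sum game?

16/9

Row minima: Near → 1, Far → 0; maximin = 1.
Column maxima: Left → 8, Right → 2; minimax = 2.
1 ≠ 2, so there is no saddle point; optimal play is mixed.
Let the kicker play Near with probability p. Expected payoff against Left: 1p + 8(1−p) = −7p + 8; against Right: 2p + 0(1−p) = 2p.
Setting these equal: −7p + 8 = 2p ⇒ −9p = -8 ⇒ p = 8/9, and the value is (-7)·(8/9) + 8 = 16/9.
For the keeper: with q = P(Left), equating Near's and Far's payoffs gives −q + 2 = 8q ⇒ q = 2/9.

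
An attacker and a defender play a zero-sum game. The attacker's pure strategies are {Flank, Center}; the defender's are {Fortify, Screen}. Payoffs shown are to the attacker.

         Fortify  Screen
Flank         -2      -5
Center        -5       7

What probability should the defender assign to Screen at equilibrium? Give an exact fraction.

1/5

Row minima: Flank → -5, Center → -5; maximin = -5.
Column maxima: Fortify → -2, Screen → 7; minimax = -2.
-5 ≠ -2, so there is no saddle point; optimal play is mixed.
Let the attacker play Flank with probability p. Expected payoff against Fortify: (-2)p + (-5)(1−p) = 3p − 5; against Screen: (-5)p + 7(1−p) = −12p + 7.
Setting these equal: 3p − 5 = −12p + 7 ⇒ 15p = 12 ⇒ p = 4/5, and the value is (3)·(4/5) − 5 = -13/5.
For the defender: with q = P(Fortify), equating Flank's and Center's payoffs gives 3q − 5 = −12q + 7 ⇒ q = 4/5.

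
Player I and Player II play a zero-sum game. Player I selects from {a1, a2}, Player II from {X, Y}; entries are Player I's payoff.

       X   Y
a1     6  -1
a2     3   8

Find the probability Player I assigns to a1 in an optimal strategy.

Row minima: a1 → -1, a2 → 3; maximin = 3.
Column maxima: X → 6, Y → 8; minimax = 6.
3 ≠ 6, so there is no saddle point; optimal play is mixed.
Let Player I play a1 with probability p. Expected payoff against X: 6p + 3(1−p) = 3p + 3; against Y: (-1)p + 8(1−p) = −9p + 8.
Setting these equal: 3p + 3 = −9p + 8 ⇒ 12p = 5 ⇒ p = 5/12, and the value is (3)·(5/12) + 3 = 17/4.
For Player II: with q = P(X), equating a1's and a2's payoffs gives 7q − 1 = −5q + 8 ⇒ q = 3/4.

5/12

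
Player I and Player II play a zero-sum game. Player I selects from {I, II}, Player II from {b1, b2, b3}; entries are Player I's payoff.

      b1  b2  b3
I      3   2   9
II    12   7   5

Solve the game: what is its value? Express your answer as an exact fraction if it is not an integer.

Row minima: I → 2, II → 5; maximin = 5.
Column maxima: b1 → 12, b2 → 7, b3 → 9; minimax = 7.
5 ≠ 7, so there is no saddle point; optimal play is mixed.
b1 is strictly dominated by b2 (it gives Player I strictly more in every row), so Player II never plays it.
On the remaining 2×2 (I, II vs b2, b3):
Let Player I play I with probability p. Expected payoff against b2: 2p + 7(1−p) = −5p + 7; against b3: 9p + 5(1−p) = 4p + 5.
Setting these equal: −5p + 7 = 4p + 5 ⇒ −9p = -2 ⇒ p = 2/9, and the value is (-5)·(2/9) + 7 = 53/9.
For Player II: with q = P(b2), equating I's and II's payoffs gives −7q + 9 = 2q + 5 ⇒ q = 4/9.

53/9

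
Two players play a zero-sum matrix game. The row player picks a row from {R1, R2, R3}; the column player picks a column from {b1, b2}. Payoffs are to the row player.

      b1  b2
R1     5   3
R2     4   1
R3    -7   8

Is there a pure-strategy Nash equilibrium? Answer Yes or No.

No

Row minima: R1 → 3, R2 → 1, R3 → -7; maximin = 3.
Column maxima: b1 → 5, b2 → 8; minimax = 5.
3 ≠ 5, so no pure-strategy equilibrium exists.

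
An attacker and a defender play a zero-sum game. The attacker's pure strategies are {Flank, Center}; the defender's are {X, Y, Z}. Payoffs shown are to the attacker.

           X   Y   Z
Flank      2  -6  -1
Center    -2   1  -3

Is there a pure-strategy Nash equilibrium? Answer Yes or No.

Row minima: Flank → -6, Center → -3; maximin = -3.
Column maxima: X → 2, Y → 1, Z → -1; minimax = -1.
-3 ≠ -1, so no pure-strategy equilibrium exists.

No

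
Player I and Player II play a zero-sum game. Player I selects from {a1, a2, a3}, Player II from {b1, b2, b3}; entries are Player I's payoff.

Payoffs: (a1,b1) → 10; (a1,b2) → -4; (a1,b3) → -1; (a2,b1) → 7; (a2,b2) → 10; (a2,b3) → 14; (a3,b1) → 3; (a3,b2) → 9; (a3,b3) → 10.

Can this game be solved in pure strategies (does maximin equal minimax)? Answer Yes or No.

Row minima: a1 → -4, a2 → 7, a3 → 3; maximin = 7.
Column maxima: b1 → 10, b2 → 10, b3 → 14; minimax = 10.
7 ≠ 10, so no pure-strategy equilibrium exists.

No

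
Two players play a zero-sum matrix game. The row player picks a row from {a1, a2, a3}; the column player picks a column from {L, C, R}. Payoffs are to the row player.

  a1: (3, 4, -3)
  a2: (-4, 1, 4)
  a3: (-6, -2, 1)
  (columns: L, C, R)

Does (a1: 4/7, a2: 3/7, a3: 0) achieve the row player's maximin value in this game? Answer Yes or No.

Yes

Against L this mix gives (4/7)·3 + (3/7)·(-4) = 0.
Against C this mix gives (4/7)·4 + (3/7)·1 = 19/7.
Against R this mix gives (4/7)·(-3) + (3/7)·4 = 0.
All of the column player's active replies (L, R) yield 0, and no column does worse for the row player. The mix makes the column player indifferent and guarantees 0, so it is optimal.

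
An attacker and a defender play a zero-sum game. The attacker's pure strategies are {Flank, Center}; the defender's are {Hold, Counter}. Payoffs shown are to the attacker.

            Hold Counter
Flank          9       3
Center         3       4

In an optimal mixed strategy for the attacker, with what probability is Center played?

6/7

Row minima: Flank → 3, Center → 3; maximin = 3.
Column maxima: Hold → 9, Counter → 4; minimax = 4.
3 ≠ 4, so there is no saddle point; optimal play is mixed.
Let the attacker play Flank with probability p. Expected payoff against Hold: 9p + 3(1−p) = 6p + 3; against Counter: 3p + 4(1−p) = −p + 4.
Setting these equal: 6p + 3 = −p + 4 ⇒ 7p = 1 ⇒ p = 1/7, and the value is (6)·(1/7) + 3 = 27/7.
For the defender: with q = P(Hold), equating Flank's and Center's payoffs gives 6q + 3 = −q + 4 ⇒ q = 1/7.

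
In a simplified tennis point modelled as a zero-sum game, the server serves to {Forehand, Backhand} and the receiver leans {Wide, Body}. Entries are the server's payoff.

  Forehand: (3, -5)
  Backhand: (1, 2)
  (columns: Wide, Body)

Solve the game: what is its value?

11/9

Row minima: Forehand → -5, Backhand → 1; maximin = 1.
Column maxima: Wide → 3, Body → 2; minimax = 2.
1 ≠ 2, so there is no saddle point; optimal play is mixed.
Let the server play Forehand with probability p. Expected payoff against Wide: 3p + 1(1−p) = 2p + 1; against Body: (-5)p + 2(1−p) = −7p + 2.
Setting these equal: 2p + 1 = −7p + 2 ⇒ 9p = 1 ⇒ p = 1/9, and the value is (2)·(1/9) + 1 = 11/9.
For the receiver: with q = P(Wide), equating Forehand's and Backhand's payoffs gives 8q − 5 = −q + 2 ⇒ q = 7/9.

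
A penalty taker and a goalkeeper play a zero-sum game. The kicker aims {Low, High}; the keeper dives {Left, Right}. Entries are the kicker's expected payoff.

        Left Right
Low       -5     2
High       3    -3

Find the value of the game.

-9/13

Row minima: Low → -5, High → -3; maximin = -3.
Column maxima: Left → 3, Right → 2; minimax = 2.
-3 ≠ 2, so there is no saddle point; optimal play is mixed.
Let the kicker play Low with probability p. Expected payoff against Left: (-5)p + 3(1−p) = −8p + 3; against Right: 2p + (-3)(1−p) = 5p − 3.
Setting these equal: −8p + 3 = 5p − 3 ⇒ −13p = -6 ⇒ p = 6/13, and the value is (-8)·(6/13) + 3 = -9/13.
For the keeper: with q = P(Left), equating Low's and High's payoffs gives −7q + 2 = 6q − 3 ⇒ q = 5/13.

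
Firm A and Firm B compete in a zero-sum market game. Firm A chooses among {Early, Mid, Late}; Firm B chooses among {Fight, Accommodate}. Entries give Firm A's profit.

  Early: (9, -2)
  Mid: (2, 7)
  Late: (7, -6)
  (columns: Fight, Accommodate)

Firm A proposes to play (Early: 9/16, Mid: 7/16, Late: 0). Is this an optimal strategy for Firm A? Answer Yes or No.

Against Fight this mix gives (9/16)·9 + (7/16)·2 = 95/16.
Against Accommodate this mix gives (9/16)·(-2) + (7/16)·7 = 31/16.
Firm B will play Accommodate, holding Firm A to 31/16. Shifting weight toward the row that does better against Accommodate would raise this floor (the equalizing mix achieves 67/16 against both Accommodate and Fight), so the proposed strategy is not optimal.

No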